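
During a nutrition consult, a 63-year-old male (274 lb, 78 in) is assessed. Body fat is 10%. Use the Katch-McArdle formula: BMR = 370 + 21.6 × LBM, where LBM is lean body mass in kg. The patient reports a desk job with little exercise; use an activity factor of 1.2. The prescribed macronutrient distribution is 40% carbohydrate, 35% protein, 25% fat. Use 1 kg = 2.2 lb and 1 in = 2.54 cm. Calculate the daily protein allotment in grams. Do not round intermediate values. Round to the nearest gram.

Convert to metric: weight = 274 ÷ 2.2 = 124.5455 kg; height = 78 × 2.54 = 198.12 cm.
LBM = 124.5455 × (1 − 0.1) = 112.0909 kg. Katch-McArdle: BMR = 370 + 21.6 × 112.0909 = 2791.1636 kcal/day.
TEE = 2791.1636 × 1.2 = 3349.3964 kcal/day.
Protein energy = 35% × 3349.3964 = 1172.2887 kcal.
Protein = 1172.2887 ÷ 4 kcal/g = 293.0722 g.

293 g/day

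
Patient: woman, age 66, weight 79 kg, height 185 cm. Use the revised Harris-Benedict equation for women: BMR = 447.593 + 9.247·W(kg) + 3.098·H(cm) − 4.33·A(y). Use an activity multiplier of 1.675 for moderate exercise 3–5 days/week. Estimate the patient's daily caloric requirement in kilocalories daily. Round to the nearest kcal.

2455 kilocalories daily

Harris-Benedict: BMR = 447.593 + 9.247(79) + 3.098(185) − 4.33(66) = 1465.456 kcal/day.
TEE = BMR × activity factor = 1465.456 × 1.675 = 2454.6388 kcal/day.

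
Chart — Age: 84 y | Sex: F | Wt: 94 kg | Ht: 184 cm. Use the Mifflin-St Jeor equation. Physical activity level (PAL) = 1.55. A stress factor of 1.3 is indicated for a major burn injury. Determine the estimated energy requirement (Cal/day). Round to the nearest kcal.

3041 Cal/day

Mifflin-St Jeor (female): BMR = 10(94) + 6.25(184) − 5(84) − 161 = 940 + 1150 − 420 − 161 = 1509 kcal/day.
TEE = BMR × activity factor = 1509 × 1.55 = 2338.95 kcal/day.
Apply stress factor: 2338.95 × 1.3 = 3040.635 kcal/day.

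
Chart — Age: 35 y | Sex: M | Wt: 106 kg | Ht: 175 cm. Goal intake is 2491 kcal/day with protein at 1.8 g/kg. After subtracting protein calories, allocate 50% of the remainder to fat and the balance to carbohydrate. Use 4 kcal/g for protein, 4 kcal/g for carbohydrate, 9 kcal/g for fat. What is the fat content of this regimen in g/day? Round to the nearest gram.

96 g/day

Protein = 1.8 × 106 = 190.8 g → 190.8 × 4 = 763.2 kcal.
Non-protein calories = 2491 − 763.2 = 1727.8 kcal.
Fat: 50% × 1727.8 = 863.9 kcal; carbohydrate: 863.9 kcal.
Fat: 863.9 kcal ÷ 9 kcal/g = 95.9889 g.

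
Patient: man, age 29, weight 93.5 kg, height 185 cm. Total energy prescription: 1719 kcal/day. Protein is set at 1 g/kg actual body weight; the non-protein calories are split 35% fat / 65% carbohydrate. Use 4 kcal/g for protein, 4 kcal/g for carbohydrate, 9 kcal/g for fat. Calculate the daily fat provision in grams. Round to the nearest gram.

52 g/day

Protein = 1 × 93.5 = 93.5 g → 93.5 × 4 = 374 kcal.
Non-protein calories = 1719 − 374 = 1345 kcal.
Fat: 35% × 1345 = 470.75 kcal; carbohydrate: 874.25 kcal.
Fat: 470.75 kcal ÷ 9 kcal/g = 52.3056 g.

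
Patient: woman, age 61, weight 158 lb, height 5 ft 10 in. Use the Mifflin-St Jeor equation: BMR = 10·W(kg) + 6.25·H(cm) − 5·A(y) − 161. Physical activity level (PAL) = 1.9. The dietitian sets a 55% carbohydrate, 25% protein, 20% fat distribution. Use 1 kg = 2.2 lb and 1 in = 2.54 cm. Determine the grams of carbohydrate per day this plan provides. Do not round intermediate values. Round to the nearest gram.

Convert to metric: weight = 158 ÷ 2.2 = 71.8182 kg; height = (5×12 + 10) × 2.54 = 70 × 2.54 = 177.8 cm.
Mifflin-St Jeor (female): BMR = 10(71.8182) + 6.25(177.8) − 5(61) − 161 = 718.1818 + 1111.25 − 305 − 161 = 1363.4318 kcal/day.
TEE = 1363.4318 × 1.9 = 2590.5205 kcal/day.
Carbohydrate energy = 55% × 2590.5205 = 1424.7863 kcal.
Carbohydrate = 1424.7863 ÷ 4 kcal/g = 356.1966 g.

356 g/day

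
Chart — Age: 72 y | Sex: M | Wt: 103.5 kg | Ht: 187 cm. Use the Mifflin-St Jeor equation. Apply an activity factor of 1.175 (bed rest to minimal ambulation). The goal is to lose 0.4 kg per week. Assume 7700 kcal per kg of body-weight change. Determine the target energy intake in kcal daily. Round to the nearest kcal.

Mifflin-St Jeor (male): BMR = 10(103.5) + 6.25(187) − 5(72) + 5 = 1035 + 1168.75 − 360 + 5 = 1848.75 kcal/day.
TEE = 1848.75 × 1.175 = 2172.2813 kcal/day.
Required daily deficit = 0.4 × 7700 ÷ 7 = 440 kcal/day.
Target intake = 2172.2813 − 440 = 1732.2813 kcal/day.

1732 kcal daily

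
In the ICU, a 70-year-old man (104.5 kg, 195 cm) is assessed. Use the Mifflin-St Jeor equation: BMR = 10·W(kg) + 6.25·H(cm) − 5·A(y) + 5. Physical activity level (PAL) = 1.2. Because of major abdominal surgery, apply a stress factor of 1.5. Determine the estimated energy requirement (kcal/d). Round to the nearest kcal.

3454 kcal/d

Mifflin-St Jeor (male): BMR = 10(104.5) + 6.25(195) − 5(70) + 5 = 1045 + 1218.75 − 350 + 5 = 1918.75 kcal/day.
TEE = BMR × activity factor = 1918.75 × 1.2 = 2302.5 kcal/day.
Apply stress factor: 2302.5 × 1.5 = 3453.75 kcal/day.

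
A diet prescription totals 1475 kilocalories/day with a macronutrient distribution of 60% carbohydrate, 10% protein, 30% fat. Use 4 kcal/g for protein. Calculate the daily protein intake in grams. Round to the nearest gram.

Protein energy = 10% × 1475 = 147.5 kcal.
At 4 kcal/g: 147.5 ÷ 4 = 36.875 g.

37 g/day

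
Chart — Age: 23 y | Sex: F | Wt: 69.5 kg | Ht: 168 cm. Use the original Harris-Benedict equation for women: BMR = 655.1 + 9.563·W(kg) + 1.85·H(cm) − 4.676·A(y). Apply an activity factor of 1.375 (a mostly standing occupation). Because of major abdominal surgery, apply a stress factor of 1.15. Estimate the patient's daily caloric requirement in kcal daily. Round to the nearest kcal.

2408 kcal daily

Harris-Benedict: BMR = 655.1 + 9.563(69.5) + 1.85(168) − 4.676(23) = 1522.9805 kcal/day.
TEE = BMR × activity factor = 1522.9805 × 1.375 = 2094.0982 kcal/day.
Apply stress factor: 2094.0982 × 1.15 = 2408.2129 kcal/day.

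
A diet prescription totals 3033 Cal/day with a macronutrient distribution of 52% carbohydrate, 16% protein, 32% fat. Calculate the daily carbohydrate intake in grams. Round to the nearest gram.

394 g/day

Carbohydrate energy = 52% × 3033 = 1577.16 kcal.
At 4 kcal/g: 1577.16 ÷ 4 = 394.29 g.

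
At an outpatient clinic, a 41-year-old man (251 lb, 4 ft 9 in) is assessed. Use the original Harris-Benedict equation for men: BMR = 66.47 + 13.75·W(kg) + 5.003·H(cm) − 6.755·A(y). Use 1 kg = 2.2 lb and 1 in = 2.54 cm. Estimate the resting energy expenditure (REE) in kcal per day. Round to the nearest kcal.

Convert to metric: weight = 251 ÷ 2.2 = 114.0909 kg; height = (4×12 + 9) × 2.54 = 57 × 2.54 = 144.78 cm.
Harris-Benedict: BMR = 66.47 + 13.75(114.0909) + 5.003(144.78) − 6.755(41) = 2082.5993 kcal/day.

2083 kcal per day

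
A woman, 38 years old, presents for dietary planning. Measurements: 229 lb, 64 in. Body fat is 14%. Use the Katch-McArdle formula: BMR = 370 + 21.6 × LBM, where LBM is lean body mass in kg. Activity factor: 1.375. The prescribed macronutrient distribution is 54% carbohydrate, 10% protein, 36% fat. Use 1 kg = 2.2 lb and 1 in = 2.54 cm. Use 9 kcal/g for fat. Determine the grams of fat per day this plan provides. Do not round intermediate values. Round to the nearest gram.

Convert to metric: weight = 229 ÷ 2.2 = 104.0909 kg; height = 64 × 2.54 = 162.56 cm.
LBM = 104.0909 × (1 − 0.14) = 89.5182 kg. Katch-McArdle: BMR = 370 + 21.6 × 89.5182 = 2303.5927 kcal/day.
TEE = 2303.5927 × 1.375 = 3167.44 kcal/day.
Fat energy = 36% × 3167.44 = 1140.2784 kcal.
Fat = 1140.2784 ÷ 9 kcal/g = 126.6976 g.

127 g/day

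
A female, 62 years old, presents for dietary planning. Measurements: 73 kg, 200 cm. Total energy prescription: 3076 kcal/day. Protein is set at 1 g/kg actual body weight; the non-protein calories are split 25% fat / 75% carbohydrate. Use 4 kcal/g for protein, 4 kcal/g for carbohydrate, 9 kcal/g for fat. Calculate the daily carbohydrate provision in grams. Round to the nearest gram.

Protein = 1 × 73 = 73 g → 73 × 4 = 292 kcal.
Non-protein calories = 3076 − 292 = 2784 kcal.
Fat: 25% × 2784 = 696 kcal; carbohydrate: 2088 kcal.
Carbohydrate: 2088 kcal ÷ 4 kcal/g = 522 g.

522 g/day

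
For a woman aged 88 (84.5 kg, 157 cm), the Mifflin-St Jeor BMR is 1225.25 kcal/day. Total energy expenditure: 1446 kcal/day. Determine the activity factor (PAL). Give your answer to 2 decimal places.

1.18

Activity factor = TEE ÷ BMR = 1446 ÷ 1225.25 = 1.18.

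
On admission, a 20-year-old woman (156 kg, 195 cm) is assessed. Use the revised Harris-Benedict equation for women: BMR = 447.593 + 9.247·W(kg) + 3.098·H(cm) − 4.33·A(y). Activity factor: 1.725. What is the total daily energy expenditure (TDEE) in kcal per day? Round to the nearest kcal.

4153 kcal per day

Harris-Benedict: BMR = 447.593 + 9.247(156) + 3.098(195) − 4.33(20) = 2407.635 kcal/day.
TEE = BMR × activity factor = 2407.635 × 1.725 = 4153.1704 kcal/day.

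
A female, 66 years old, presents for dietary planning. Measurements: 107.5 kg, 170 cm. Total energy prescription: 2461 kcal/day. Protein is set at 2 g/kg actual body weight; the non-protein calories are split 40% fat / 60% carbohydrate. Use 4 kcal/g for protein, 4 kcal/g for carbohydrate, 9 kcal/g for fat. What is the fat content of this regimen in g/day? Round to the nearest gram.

71 g/day

Protein = 2 × 107.5 = 215 g → 215 × 4 = 860 kcal.
Non-protein calories = 2461 − 860 = 1601 kcal.
Fat: 40% × 1601 = 640.4 kcal; carbohydrate: 960.6 kcal.
Fat: 640.4 kcal ÷ 9 kcal/g = 71.1556 g.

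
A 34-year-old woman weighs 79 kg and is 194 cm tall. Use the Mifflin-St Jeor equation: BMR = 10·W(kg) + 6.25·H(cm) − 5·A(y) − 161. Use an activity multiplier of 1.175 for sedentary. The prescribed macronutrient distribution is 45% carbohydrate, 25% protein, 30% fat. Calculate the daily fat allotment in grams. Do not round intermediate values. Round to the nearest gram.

65 g/day

Mifflin-St Jeor (female): BMR = 10(79) + 6.25(194) − 5(34) − 161 = 790 + 1212.5 − 170 − 161 = 1671.5 kcal/day.
TEE = 1671.5 × 1.175 = 1964.0125 kcal/day.
Fat energy = 30% × 1964.0125 = 589.2038 kcal.
Fat = 589.2038 ÷ 9 kcal/g = 65.4671 g.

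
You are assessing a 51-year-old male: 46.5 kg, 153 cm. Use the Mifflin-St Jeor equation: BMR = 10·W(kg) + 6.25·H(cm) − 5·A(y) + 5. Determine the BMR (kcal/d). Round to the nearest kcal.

Mifflin-St Jeor (male): BMR = 10(46.5) + 6.25(153) − 5(51) + 5 = 465 + 956.25 − 255 + 5 = 1171.25 kcal/day.

1171 kcal/d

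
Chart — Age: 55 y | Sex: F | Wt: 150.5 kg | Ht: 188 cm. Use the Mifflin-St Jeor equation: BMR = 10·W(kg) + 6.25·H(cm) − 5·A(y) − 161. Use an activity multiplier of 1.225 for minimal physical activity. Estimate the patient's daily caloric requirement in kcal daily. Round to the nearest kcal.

2749 kcal daily

Mifflin-St Jeor (female): BMR = 10(150.5) + 6.25(188) − 5(55) − 161 = 1505 + 1175 − 275 − 161 = 2244 kcal/day.
TEE = BMR × activity factor = 2244 × 1.225 = 2748.9 kcal/day.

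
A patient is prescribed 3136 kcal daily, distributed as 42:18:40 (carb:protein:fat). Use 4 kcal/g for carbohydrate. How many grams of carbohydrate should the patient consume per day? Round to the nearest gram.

329 g/day

Carbohydrate energy = 42% × 3136 = 1317.12 kcal.
At 4 kcal/g: 1317.12 ÷ 4 = 329.28 g.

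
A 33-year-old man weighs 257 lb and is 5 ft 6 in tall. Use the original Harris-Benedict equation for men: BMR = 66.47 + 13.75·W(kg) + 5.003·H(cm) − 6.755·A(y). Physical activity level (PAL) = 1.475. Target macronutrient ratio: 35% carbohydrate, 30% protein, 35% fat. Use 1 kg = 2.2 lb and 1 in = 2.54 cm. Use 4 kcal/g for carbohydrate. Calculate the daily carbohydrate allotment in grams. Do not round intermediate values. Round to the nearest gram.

Convert to metric: weight = 257 ÷ 2.2 = 116.8182 kg; height = (5×12 + 6) × 2.54 = 66 × 2.54 = 167.64 cm.
Harris-Benedict: BMR = 66.47 + 13.75(116.8182) + 5.003(167.64) − 6.755(33) = 2288.5079 kcal/day.
TEE = 2288.5079 × 1.475 = 3375.5492 kcal/day.
Carbohydrate energy = 35% × 3375.5492 = 1181.4422 kcal.
Carbohydrate = 1181.4422 ÷ 4 kcal/g = 295.3606 g.

295 g/day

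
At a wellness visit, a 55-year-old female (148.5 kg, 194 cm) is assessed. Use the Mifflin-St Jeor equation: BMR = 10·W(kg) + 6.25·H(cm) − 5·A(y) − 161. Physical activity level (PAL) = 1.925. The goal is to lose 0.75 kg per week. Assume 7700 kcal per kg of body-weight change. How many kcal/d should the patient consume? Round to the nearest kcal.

3528 kcal/d

Mifflin-St Jeor (female): BMR = 10(148.5) + 6.25(194) − 5(55) − 161 = 1485 + 1212.5 − 275 − 161 = 2261.5 kcal/day.
TEE = 2261.5 × 1.925 = 4353.3875 kcal/day.
Required daily deficit = 0.75 × 7700 ÷ 7 = 825 kcal/day.
Target intake = 4353.3875 − 825 = 3528.3875 kcal/day.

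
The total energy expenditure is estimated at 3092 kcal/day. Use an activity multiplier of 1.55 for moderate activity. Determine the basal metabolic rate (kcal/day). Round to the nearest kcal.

BMR = TEE ÷ activity factor = 3092 ÷ 1.55 = 1994.8387 kcal/day.

1995 kcal/day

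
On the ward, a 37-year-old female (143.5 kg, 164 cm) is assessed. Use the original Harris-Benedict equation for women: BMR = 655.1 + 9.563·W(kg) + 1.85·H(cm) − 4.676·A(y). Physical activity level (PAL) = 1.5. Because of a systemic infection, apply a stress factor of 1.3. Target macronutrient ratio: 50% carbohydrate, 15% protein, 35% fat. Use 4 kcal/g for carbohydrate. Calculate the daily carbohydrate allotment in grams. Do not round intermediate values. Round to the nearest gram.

526 g/day

Harris-Benedict: BMR = 655.1 + 9.563(143.5) + 1.85(164) − 4.676(37) = 2157.7785 kcal/day.
TEE = 2157.7785 × 1.5 = 3236.6678 kcal/day.
With stress factor 1.3: 3236.6678 × 1.3 = 4207.6681 kcal/day.
Carbohydrate energy = 50% × 4207.6681 = 2103.834 kcal.
Carbohydrate = 2103.834 ÷ 4 kcal/g = 525.9585 g.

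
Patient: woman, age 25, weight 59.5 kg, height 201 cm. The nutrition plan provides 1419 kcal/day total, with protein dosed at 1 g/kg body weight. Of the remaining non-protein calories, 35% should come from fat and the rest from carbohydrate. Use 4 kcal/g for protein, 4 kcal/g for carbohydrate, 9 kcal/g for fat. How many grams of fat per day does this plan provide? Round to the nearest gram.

Protein = 1 × 59.5 = 59.5 g → 59.5 × 4 = 238 kcal.
Non-protein calories = 1419 − 238 = 1181 kcal.
Fat: 35% × 1181 = 413.35 kcal; carbohydrate: 767.65 kcal.
Fat: 413.35 kcal ÷ 9 kcal/g = 45.9278 g.

46 g/day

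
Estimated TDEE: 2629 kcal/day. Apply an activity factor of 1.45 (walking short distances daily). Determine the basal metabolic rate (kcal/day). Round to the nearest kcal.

BMR = TEE ÷ activity factor = 2629 ÷ 1.45 = 1813.1034 kcal/day.

1813 kcal/day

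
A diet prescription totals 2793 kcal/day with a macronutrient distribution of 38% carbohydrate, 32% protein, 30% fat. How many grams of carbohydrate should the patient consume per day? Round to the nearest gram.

265 g/day

Carbohydrate energy = 38% × 2793 = 1061.34 kcal.
At 4 kcal/g: 1061.34 ÷ 4 = 265.335 g.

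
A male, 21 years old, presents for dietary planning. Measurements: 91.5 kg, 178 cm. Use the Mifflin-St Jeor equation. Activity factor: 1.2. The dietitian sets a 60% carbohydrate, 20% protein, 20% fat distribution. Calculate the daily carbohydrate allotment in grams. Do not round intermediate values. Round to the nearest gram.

Mifflin-St Jeor (male): BMR = 10(91.5) + 6.25(178) − 5(21) + 5 = 915 + 1112.5 − 105 + 5 = 1927.5 kcal/day.
TEE = 1927.5 × 1.2 = 2313 kcal/day.
Carbohydrate energy = 60% × 2313 = 1387.8 kcal.
Carbohydrate = 1387.8 ÷ 4 kcal/g = 346.95 g.

347 g/day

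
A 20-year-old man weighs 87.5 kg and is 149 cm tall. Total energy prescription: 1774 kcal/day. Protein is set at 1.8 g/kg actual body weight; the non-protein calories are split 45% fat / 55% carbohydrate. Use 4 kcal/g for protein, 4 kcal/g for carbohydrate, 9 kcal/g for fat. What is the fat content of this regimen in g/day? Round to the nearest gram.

Protein = 1.8 × 87.5 = 157.5 g → 157.5 × 4 = 630 kcal.
Non-protein calories = 1774 − 630 = 1144 kcal.
Fat: 45% × 1144 = 514.8 kcal; carbohydrate: 629.2 kcal.
Fat: 514.8 kcal ÷ 9 kcal/g = 57.2 g.

57 g/day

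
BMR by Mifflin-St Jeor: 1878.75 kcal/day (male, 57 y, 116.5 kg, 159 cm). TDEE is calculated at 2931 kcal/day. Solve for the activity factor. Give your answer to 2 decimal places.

Activity factor = TEE ÷ BMR = 2931 ÷ 1878.75 = 1.56.

1.56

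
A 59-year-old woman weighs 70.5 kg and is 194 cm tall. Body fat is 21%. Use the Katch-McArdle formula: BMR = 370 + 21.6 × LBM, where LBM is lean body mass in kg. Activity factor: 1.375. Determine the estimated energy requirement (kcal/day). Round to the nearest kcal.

2163 kcal/day

LBM = 70.5 × (1 − 0.21) = 55.695 kg. Katch-McArdle: BMR = 370 + 21.6 × 55.695 = 1573.012 kcal/day.
TEE = BMR × activity factor = 1573.012 × 1.375 = 2162.8915 kcal/day.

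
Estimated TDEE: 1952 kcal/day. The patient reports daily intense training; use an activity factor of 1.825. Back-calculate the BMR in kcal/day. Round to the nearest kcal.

BMR = TEE ÷ activity factor = 1952 ÷ 1.825 = 1069.589 kcal/day.

1070 kcal/day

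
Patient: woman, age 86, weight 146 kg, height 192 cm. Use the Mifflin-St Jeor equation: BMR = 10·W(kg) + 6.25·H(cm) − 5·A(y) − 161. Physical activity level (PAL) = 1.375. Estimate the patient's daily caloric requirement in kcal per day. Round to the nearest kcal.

Mifflin-St Jeor (female): BMR = 10(146) + 6.25(192) − 5(86) − 161 = 1460 + 1200 − 430 − 161 = 2069 kcal/day.
TEE = BMR × activity factor = 2069 × 1.375 = 2844.875 kcal/day.

2845 kcal per day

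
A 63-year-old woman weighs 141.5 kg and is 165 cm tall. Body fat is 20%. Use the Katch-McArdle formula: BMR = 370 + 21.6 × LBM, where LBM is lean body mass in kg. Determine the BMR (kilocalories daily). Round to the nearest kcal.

2815 kilocalories daily

LBM = 141.5 × (1 − 0.2) = 113.2 kg. Katch-McArdle: BMR = 370 + 21.6 × 113.2 = 2815.12 kcal/day.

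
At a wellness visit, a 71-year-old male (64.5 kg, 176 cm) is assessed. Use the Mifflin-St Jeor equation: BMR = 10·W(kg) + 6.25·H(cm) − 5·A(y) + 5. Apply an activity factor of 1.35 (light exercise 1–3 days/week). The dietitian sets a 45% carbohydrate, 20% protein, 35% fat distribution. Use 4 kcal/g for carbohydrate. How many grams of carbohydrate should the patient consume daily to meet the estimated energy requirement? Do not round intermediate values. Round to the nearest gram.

Mifflin-St Jeor (male): BMR = 10(64.5) + 6.25(176) − 5(71) + 5 = 645 + 1100 − 355 + 5 = 1395 kcal/day.
TEE = 1395 × 1.35 = 1883.25 kcal/day.
Carbohydrate energy = 45% × 1883.25 = 847.4625 kcal.
Carbohydrate = 847.4625 ÷ 4 kcal/g = 211.8656 g.

212 g/day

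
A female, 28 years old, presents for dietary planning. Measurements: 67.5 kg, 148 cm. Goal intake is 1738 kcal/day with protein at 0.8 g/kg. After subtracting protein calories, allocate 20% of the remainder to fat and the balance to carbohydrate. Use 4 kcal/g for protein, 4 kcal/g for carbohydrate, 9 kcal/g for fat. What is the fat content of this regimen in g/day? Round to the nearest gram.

34 g/day

Protein = 0.8 × 67.5 = 54 g → 54 × 4 = 216 kcal.
Non-protein calories = 1738 − 216 = 1522 kcal.
Fat: 20% × 1522 = 304.4 kcal; carbohydrate: 1217.6 kcal.
Fat: 304.4 kcal ÷ 9 kcal/g = 33.8222 g.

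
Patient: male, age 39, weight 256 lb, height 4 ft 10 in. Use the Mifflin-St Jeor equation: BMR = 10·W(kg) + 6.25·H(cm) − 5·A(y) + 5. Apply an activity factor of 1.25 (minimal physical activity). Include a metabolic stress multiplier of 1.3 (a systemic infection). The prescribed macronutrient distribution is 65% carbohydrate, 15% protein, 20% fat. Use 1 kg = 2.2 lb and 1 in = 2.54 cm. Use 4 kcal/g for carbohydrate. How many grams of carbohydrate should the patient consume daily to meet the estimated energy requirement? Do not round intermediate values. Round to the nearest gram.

Convert to metric: weight = 256 ÷ 2.2 = 116.3636 kg; height = (4×12 + 10) × 2.54 = 58 × 2.54 = 147.32 cm.
Mifflin-St Jeor (male): BMR = 10(116.3636) + 6.25(147.32) − 5(39) + 5 = 1163.6364 + 920.75 − 195 + 5 = 1894.3864 kcal/day.
TEE = 1894.3864 × 1.25 = 2367.983 kcal/day.
With stress factor 1.3: 2367.983 × 1.3 = 3078.3778 kcal/day.
Carbohydrate energy = 65% × 3078.3778 = 2000.9456 kcal.
Carbohydrate = 2000.9456 ÷ 4 kcal/g = 500.2364 g.

500 g/day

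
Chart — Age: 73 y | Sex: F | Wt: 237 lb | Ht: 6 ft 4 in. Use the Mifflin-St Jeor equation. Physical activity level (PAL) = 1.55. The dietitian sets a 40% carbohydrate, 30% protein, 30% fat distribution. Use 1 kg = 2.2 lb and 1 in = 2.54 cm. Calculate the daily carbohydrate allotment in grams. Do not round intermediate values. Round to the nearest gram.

Convert to metric: weight = 237 ÷ 2.2 = 107.7273 kg; height = (6×12 + 4) × 2.54 = 76 × 2.54 = 193.04 cm.
Mifflin-St Jeor (female): BMR = 10(107.7273) + 6.25(193.04) − 5(73) − 161 = 1077.2727 + 1206.5 − 365 − 161 = 1757.7727 kcal/day.
TEE = 1757.7727 × 1.55 = 2724.5477 kcal/day.
Carbohydrate energy = 40% × 2724.5477 = 1089.8191 kcal.
Carbohydrate = 1089.8191 ÷ 4 kcal/g = 272.4548 g.

272 g/day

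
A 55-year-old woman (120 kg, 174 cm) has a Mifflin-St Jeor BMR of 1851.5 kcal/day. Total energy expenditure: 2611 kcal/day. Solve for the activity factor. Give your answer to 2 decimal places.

Activity factor = TEE ÷ BMR = 2611 ÷ 1851.5 = 1.41.

1.41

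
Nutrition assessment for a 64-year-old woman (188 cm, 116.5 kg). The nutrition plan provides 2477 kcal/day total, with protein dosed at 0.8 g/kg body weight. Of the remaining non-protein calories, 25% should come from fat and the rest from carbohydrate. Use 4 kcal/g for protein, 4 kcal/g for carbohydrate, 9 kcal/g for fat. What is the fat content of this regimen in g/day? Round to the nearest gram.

58 g/day

Protein = 0.8 × 116.5 = 93.2 g → 93.2 × 4 = 372.8 kcal.
Non-protein calories = 2477 − 372.8 = 2104.2 kcal.
Fat: 25% × 2104.2 = 526.05 kcal; carbohydrate: 1578.15 kcal.
Fat: 526.05 kcal ÷ 9 kcal/g = 58.45 g.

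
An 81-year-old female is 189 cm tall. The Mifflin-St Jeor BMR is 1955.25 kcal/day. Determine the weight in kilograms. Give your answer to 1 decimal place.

134.0 kg

1955.25 = 10·W + 6.25(189) − 5(81) − 161
10·W = 1955.25 − 615.25 = 1340, so W = 134 kg.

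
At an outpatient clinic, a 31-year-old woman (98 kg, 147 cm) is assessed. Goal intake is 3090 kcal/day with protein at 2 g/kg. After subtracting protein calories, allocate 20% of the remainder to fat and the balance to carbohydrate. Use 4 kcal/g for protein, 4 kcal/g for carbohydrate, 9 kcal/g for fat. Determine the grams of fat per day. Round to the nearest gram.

51 g/day

Protein = 2 × 98 = 196 g → 196 × 4 = 784 kcal.
Non-protein calories = 3090 − 784 = 2306 kcal.
Fat: 20% × 2306 = 461.2 kcal; carbohydrate: 1844.8 kcal.
Fat: 461.2 kcal ÷ 9 kcal/g = 51.2444 g.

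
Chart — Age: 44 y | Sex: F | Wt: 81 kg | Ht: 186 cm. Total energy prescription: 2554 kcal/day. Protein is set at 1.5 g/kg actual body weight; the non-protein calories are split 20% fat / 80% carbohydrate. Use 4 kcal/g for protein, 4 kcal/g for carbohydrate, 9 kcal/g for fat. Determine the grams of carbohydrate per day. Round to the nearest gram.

Protein = 1.5 × 81 = 121.5 g → 121.5 × 4 = 486 kcal.
Non-protein calories = 2554 − 486 = 2068 kcal.
Fat: 20% × 2068 = 413.6 kcal; carbohydrate: 1654.4 kcal.
Carbohydrate: 1654.4 kcal ÷ 4 kcal/g = 413.6 g.

414 g/day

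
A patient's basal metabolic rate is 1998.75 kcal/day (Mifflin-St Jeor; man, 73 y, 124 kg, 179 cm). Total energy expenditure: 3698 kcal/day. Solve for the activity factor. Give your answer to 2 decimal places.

Activity factor = TEE ÷ BMR = 3698 ÷ 1998.75 = 1.85.

1.85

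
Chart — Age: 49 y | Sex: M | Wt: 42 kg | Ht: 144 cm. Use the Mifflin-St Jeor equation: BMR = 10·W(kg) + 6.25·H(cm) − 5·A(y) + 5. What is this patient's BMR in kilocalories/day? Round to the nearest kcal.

1080 kilocalories/day

Mifflin-St Jeor (male): BMR = 10(42) + 6.25(144) − 5(49) + 5 = 420 + 900 − 245 + 5 = 1080 kcal/day.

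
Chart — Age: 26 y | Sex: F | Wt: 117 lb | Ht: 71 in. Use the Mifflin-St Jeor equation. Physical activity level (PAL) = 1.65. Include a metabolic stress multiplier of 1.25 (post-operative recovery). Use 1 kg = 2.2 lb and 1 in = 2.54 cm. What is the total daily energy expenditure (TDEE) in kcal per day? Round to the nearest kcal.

2821 kcal per day

Convert to metric: weight = 117 ÷ 2.2 = 53.1818 kg; height = 71 × 2.54 = 180.34 cm.
Mifflin-St Jeor (female): BMR = 10(53.1818) + 6.25(180.34) − 5(26) − 161 = 531.8182 + 1127.125 − 130 − 161 = 1367.9432 kcal/day.
TEE = BMR × activity factor = 1367.9432 × 1.65 = 2257.1063 kcal/day.
Apply stress factor: 2257.1063 × 1.25 = 2821.3828 kcal/day.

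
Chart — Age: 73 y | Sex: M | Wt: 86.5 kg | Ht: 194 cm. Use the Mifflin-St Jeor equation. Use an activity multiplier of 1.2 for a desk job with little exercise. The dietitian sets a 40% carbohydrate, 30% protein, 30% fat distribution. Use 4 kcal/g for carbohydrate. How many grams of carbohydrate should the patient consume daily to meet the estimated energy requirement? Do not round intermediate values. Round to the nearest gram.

206 g/day

Mifflin-St Jeor (male): BMR = 10(86.5) + 6.25(194) − 5(73) + 5 = 865 + 1212.5 − 365 + 5 = 1717.5 kcal/day.
TEE = 1717.5 × 1.2 = 2061 kcal/day.
Carbohydrate energy = 40% × 2061 = 824.4 kcal.
Carbohydrate = 824.4 ÷ 4 kcal/g = 206.1 g.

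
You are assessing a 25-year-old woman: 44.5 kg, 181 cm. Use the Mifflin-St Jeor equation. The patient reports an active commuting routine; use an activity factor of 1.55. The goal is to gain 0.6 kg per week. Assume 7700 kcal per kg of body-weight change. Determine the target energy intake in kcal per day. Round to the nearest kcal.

Mifflin-St Jeor (female): BMR = 10(44.5) + 6.25(181) − 5(25) − 161 = 445 + 1131.25 − 125 − 161 = 1290.25 kcal/day.
TEE = 1290.25 × 1.55 = 1999.8875 kcal/day.
Required daily surplus = 0.6 × 7700 ÷ 7 = 660 kcal/day.
Target intake = 1999.8875 + 660 = 2659.8875 kcal/day.

2660 kcal per day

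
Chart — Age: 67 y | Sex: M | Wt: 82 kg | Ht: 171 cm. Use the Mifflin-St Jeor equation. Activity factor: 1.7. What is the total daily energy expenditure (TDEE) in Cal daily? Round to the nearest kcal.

Mifflin-St Jeor (male): BMR = 10(82) + 6.25(171) − 5(67) + 5 = 820 + 1068.75 − 335 + 5 = 1558.75 kcal/day.
TEE = BMR × activity factor = 1558.75 × 1.7 = 2649.875 kcal/day.

2650 Cal daily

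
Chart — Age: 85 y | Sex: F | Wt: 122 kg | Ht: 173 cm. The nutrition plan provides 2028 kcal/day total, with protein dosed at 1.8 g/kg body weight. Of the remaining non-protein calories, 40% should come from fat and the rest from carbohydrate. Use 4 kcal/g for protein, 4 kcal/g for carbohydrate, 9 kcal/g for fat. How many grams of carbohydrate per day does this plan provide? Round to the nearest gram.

Protein = 1.8 × 122 = 219.6 g → 219.6 × 4 = 878.4 kcal.
Non-protein calories = 2028 − 878.4 = 1149.6 kcal.
Fat: 40% × 1149.6 = 459.84 kcal; carbohydrate: 689.76 kcal.
Carbohydrate: 689.76 kcal ÷ 4 kcal/g = 172.44 g.

172 g/day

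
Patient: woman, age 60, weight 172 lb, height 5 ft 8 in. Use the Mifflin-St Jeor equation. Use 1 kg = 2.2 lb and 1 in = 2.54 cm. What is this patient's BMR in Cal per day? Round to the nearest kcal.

1400 Cal per day

Convert to metric: weight = 172 ÷ 2.2 = 78.1818 kg; height = (5×12 + 8) × 2.54 = 68 × 2.54 = 172.72 cm.
Mifflin-St Jeor (female): BMR = 10(78.1818) + 6.25(172.72) − 5(60) − 161 = 781.8182 + 1079.5 − 300 − 161 = 1400.3182 kcal/day.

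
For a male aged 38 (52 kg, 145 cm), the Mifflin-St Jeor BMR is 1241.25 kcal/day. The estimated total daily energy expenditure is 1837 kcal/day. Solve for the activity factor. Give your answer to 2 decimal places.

Activity factor = TEE ÷ BMR = 1837 ÷ 1241.25 = 1.48.

1.48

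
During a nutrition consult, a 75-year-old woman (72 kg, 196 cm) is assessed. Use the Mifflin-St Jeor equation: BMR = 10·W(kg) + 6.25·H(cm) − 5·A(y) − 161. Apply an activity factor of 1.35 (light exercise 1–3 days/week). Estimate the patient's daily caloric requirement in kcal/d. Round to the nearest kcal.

1902 kcal/d

Mifflin-St Jeor (female): BMR = 10(72) + 6.25(196) − 5(75) − 161 = 720 + 1225 − 375 − 161 = 1409 kcal/day.
TEE = BMR × activity factor = 1409 × 1.35 = 1902.15 kcal/day.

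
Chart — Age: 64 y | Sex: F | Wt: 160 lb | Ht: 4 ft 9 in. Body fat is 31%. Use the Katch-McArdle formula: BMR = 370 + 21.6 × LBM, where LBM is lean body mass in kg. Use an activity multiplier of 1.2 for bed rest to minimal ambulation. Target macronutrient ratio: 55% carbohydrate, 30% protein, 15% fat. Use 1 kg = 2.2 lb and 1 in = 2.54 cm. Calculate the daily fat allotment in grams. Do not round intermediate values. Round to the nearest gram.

Convert to metric: weight = 160 ÷ 2.2 = 72.7273 kg; height = (4×12 + 9) × 2.54 = 57 × 2.54 = 144.78 cm.
LBM = 72.7273 × (1 − 0.31) = 50.1818 kg. Katch-McArdle: BMR = 370 + 21.6 × 50.1818 = 1453.9273 kcal/day.
TEE = 1453.9273 × 1.2 = 1744.7127 kcal/day.
Fat energy = 15% × 1744.7127 = 261.7069 kcal.
Fat = 261.7069 ÷ 9 kcal/g = 29.0785 g.

29 g/day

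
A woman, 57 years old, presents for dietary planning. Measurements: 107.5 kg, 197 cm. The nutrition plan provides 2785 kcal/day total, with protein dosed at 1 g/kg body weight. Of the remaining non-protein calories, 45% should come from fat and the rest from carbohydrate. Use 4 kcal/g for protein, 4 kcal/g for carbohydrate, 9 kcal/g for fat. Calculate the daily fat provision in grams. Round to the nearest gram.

118 g/day

Protein = 1 × 107.5 = 107.5 g → 107.5 × 4 = 430 kcal.
Non-protein calories = 2785 − 430 = 2355 kcal.
Fat: 45% × 2355 = 1059.75 kcal; carbohydrate: 1295.25 kcal.
Fat: 1059.75 kcal ÷ 9 kcal/g = 117.75 g.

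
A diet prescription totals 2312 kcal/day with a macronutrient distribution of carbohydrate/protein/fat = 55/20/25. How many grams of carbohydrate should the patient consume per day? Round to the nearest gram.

318 g/day

Carbohydrate energy = 55% × 2312 = 1271.6 kcal.
At 4 kcal/g: 1271.6 ÷ 4 = 317.9 g.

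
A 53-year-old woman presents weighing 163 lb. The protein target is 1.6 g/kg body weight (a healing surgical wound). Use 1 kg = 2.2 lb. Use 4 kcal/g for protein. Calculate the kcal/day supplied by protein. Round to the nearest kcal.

474 kcal/day

Weight in kg = 163 ÷ 2.2 = 74.0909 kg.
Protein = 1.6 g/kg × 74.0909 kg = 118.5455 g/day.
Protein energy = 118.5455 g × 4 kcal/g = 474.1818 kcal/day.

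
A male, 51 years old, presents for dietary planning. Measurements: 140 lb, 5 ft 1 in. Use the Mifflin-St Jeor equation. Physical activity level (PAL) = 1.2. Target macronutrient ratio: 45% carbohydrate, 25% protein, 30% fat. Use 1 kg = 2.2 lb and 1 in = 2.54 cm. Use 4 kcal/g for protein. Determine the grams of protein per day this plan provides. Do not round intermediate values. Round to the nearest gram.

Convert to metric: weight = 140 ÷ 2.2 = 63.6364 kg; height = (5×12 + 1) × 2.54 = 61 × 2.54 = 154.94 cm.
Mifflin-St Jeor (male): BMR = 10(63.6364) + 6.25(154.94) − 5(51) + 5 = 636.3636 + 968.375 − 255 + 5 = 1354.7386 kcal/day.
TEE = 1354.7386 × 1.2 = 1625.6864 kcal/day.
Protein energy = 25% × 1625.6864 = 406.4216 kcal.
Protein = 406.4216 ÷ 4 kcal/g = 101.6054 g.

102 g/day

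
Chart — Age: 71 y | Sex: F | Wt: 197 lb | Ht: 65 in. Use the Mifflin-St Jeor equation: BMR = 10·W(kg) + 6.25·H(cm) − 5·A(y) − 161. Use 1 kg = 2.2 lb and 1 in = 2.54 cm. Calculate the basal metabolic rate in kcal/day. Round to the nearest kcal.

Convert to metric: weight = 197 ÷ 2.2 = 89.5455 kg; height = 65 × 2.54 = 165.1 cm.
Mifflin-St Jeor (female): BMR = 10(89.5455) + 6.25(165.1) − 5(71) − 161 = 895.4545 + 1031.875 − 355 − 161 = 1411.3295 kcal/day.

1411 kcal/day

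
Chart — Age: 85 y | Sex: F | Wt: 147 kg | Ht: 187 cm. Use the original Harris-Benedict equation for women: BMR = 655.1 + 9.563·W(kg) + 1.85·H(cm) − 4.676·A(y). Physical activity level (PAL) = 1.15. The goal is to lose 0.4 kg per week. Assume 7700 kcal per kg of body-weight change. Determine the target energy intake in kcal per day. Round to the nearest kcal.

Harris-Benedict: BMR = 655.1 + 9.563(147) + 1.85(187) − 4.676(85) = 2009.351 kcal/day.
TEE = 2009.351 × 1.15 = 2310.7537 kcal/day.
Required daily deficit = 0.4 × 7700 ÷ 7 = 440 kcal/day.
Target intake = 2310.7537 − 440 = 1870.7537 kcal/day.

1871 kcal per day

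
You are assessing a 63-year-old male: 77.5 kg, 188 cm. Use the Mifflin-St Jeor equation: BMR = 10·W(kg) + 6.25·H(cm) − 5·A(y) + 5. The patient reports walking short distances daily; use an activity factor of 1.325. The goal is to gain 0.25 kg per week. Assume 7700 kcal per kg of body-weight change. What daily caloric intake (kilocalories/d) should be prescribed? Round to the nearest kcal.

2448 kilocalories/d

Mifflin-St Jeor (male): BMR = 10(77.5) + 6.25(188) − 5(63) + 5 = 775 + 1175 − 315 + 5 = 1640 kcal/day.
TEE = 1640 × 1.325 = 2173 kcal/day.
Required daily surplus = 0.25 × 7700 ÷ 7 = 275 kcal/day.
Target intake = 2173 + 275 = 2448 kcal/day.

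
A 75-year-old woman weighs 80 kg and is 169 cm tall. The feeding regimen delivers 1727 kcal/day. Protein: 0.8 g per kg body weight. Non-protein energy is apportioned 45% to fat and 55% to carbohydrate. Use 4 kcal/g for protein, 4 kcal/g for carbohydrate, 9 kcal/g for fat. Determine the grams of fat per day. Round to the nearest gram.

74 g/day

Protein = 0.8 × 80 = 64 g → 64 × 4 = 256 kcal.
Non-protein calories = 1727 − 256 = 1471 kcal.
Fat: 45% × 1471 = 661.95 kcal; carbohydrate: 809.05 kcal.
Fat: 661.95 kcal ÷ 9 kcal/g = 73.55 g.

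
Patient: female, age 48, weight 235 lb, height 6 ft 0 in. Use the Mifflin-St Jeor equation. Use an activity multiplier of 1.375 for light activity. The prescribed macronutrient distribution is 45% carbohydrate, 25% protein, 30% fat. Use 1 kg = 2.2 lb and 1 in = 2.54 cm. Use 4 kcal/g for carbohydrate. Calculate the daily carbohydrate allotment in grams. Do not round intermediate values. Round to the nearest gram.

280 g/day

Convert to metric: weight = 235 ÷ 2.2 = 106.8182 kg; height = (6×12 + 0) × 2.54 = 72 × 2.54 = 182.88 cm.
Mifflin-St Jeor (female): BMR = 10(106.8182) + 6.25(182.88) − 5(48) − 161 = 1068.1818 + 1143 − 240 − 161 = 1810.1818 kcal/day.
TEE = 1810.1818 × 1.375 = 2489 kcal/day.
Carbohydrate energy = 45% × 2489 = 1120.05 kcal.
Carbohydrate = 1120.05 ÷ 4 kcal/g = 280.0125 g.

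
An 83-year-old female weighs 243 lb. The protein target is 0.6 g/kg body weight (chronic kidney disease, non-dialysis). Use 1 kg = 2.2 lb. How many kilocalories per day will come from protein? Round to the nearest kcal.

Weight in kg = 243 ÷ 2.2 = 110.4545 kg.
Protein = 0.6 g/kg × 110.4545 kg = 66.2727 g/day.
Protein energy = 66.2727 g × 4 kcal/g = 265.0909 kcal/day.

265 kcal/day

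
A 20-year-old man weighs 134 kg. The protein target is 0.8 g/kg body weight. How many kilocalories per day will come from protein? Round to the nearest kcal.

429 kcal/day

Protein = 0.8 g/kg × 134 kg = 107.2 g/day.
Protein energy = 107.2 g × 4 kcal/g = 428.8 kcal/day.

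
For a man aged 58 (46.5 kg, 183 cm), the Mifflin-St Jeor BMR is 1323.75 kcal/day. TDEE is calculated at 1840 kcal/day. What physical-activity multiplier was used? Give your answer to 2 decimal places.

Activity factor = TEE ÷ BMR = 1840 ÷ 1323.75 = 1.39.

1.39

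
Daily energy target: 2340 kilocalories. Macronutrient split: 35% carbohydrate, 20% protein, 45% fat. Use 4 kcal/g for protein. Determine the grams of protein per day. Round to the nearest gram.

Protein energy = 20% × 2340 = 468 kcal.
At 4 kcal/g: 468 ÷ 4 = 117 g.

117 g/day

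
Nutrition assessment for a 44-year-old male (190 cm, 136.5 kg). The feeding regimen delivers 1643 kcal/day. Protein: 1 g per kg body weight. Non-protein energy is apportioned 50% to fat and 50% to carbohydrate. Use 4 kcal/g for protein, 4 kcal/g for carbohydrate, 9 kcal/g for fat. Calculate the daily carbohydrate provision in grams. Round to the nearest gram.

137 g/day

Protein = 1 × 136.5 = 136.5 g → 136.5 × 4 = 546 kcal.
Non-protein calories = 1643 − 546 = 1097 kcal.
Fat: 50% × 1097 = 548.5 kcal; carbohydrate: 548.5 kcal.
Carbohydrate: 548.5 kcal ÷ 4 kcal/g = 137.125 g.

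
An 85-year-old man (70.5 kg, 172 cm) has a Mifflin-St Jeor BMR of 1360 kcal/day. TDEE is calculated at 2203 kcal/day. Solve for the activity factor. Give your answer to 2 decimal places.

Activity factor = TEE ÷ BMR = 2203 ÷ 1360 = 1.62.

1.62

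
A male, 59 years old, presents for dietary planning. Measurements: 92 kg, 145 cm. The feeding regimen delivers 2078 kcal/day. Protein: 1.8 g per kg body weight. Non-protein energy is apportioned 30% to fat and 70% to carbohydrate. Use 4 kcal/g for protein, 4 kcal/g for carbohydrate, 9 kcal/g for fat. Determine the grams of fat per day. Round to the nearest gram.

47 g/day

Protein = 1.8 × 92 = 165.6 g → 165.6 × 4 = 662.4 kcal.
Non-protein calories = 2078 − 662.4 = 1415.6 kcal.
Fat: 30% × 1415.6 = 424.68 kcal; carbohydrate: 990.92 kcal.
Fat: 424.68 kcal ÷ 9 kcal/g = 47.1867 g.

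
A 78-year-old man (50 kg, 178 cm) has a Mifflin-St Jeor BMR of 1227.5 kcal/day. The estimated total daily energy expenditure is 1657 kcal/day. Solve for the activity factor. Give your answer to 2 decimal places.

1.35

Activity factor = TEE ÷ BMR = 1657 ÷ 1227.5 = 1.35.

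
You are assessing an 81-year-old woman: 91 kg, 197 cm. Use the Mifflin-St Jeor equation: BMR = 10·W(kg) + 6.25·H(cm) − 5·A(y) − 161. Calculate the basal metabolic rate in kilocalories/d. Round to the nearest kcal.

1575 kilocalories/d

Mifflin-St Jeor (female): BMR = 10(91) + 6.25(197) − 5(81) − 161 = 910 + 1231.25 − 405 − 161 = 1575.25 kcal/day.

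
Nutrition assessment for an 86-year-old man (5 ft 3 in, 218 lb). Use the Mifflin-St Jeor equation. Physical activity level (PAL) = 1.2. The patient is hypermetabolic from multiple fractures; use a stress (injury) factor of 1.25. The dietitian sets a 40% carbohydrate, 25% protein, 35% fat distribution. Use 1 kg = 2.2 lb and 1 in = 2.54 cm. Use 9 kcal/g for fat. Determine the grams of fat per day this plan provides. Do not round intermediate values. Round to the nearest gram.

91 g/day

Convert to metric: weight = 218 ÷ 2.2 = 99.0909 kg; height = (5×12 + 3) × 2.54 = 63 × 2.54 = 160.02 cm.
Mifflin-St Jeor (male): BMR = 10(99.0909) + 6.25(160.02) − 5(86) + 5 = 990.9091 + 1000.125 − 430 + 5 = 1566.0341 kcal/day.
TEE = 1566.0341 × 1.2 = 1879.2409 kcal/day.
With stress factor 1.25: 1879.2409 × 1.25 = 2349.0511 kcal/day.
Fat energy = 35% × 2349.0511 = 822.1679 kcal.
Fat = 822.1679 ÷ 9 kcal/g = 91.352 g.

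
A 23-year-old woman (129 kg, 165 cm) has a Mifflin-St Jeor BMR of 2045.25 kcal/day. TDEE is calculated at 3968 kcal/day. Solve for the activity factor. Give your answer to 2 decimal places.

Activity factor = TEE ÷ BMR = 3968 ÷ 2045.25 = 1.94.

1.94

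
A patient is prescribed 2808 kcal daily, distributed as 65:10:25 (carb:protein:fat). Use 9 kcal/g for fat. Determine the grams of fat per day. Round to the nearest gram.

78 g/day

Fat energy = 25% × 2808 = 702 kcal.
At 9 kcal/g: 702 ÷ 9 = 78 g.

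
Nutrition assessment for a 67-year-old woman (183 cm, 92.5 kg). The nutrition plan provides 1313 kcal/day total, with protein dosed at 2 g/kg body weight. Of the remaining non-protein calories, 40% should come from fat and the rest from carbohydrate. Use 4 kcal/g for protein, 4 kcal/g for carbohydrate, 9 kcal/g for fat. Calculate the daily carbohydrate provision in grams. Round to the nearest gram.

86 g/day

Protein = 2 × 92.5 = 185 g → 185 × 4 = 740 kcal.
Non-protein calories = 1313 − 740 = 573 kcal.
Fat: 40% × 573 = 229.2 kcal; carbohydrate: 343.8 kcal.
Carbohydrate: 343.8 kcal ÷ 4 kcal/g = 85.95 g.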